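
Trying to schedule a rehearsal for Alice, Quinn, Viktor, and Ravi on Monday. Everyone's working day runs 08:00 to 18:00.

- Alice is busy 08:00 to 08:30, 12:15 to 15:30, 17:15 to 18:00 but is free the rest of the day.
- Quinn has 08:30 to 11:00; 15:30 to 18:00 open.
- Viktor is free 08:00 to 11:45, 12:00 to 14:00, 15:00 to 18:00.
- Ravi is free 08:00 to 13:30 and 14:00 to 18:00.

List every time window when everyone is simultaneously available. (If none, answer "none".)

08:30-11:00, 15:30-17:15

Alice free: 08:30-12:15, 15:30-17:15 (invert busy blocks within the working day).
Quinn free: 08:30-11:00, 15:30-18:00.
Viktor free: 08:00-11:45, 12:00-14:00, 15:00-18:00.
Ravi free: 08:00-13:30, 14:00-18:00.
Alice ∩ Quinn: 08:30-11:00, 15:30-17:15.
Alice ∩ Quinn ∩ Viktor: 08:30-11:00, 15:30-17:15.
Alice ∩ Quinn ∩ Viktor ∩ Ravi: 08:30-11:00, 15:30-17:15.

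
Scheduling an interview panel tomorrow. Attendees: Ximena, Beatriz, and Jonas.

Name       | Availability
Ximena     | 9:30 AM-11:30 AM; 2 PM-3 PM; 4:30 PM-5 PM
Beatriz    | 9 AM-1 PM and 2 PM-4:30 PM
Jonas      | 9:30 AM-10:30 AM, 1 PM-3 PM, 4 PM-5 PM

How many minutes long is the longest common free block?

Ximena ∩ Beatriz: 09:30-11:30, 14:00-15:00.
Ximena ∩ Beatriz ∩ Jonas: 09:30-10:30, 14:00-15:00.
The longest is 09:30-10:30 at 60 minutes.

60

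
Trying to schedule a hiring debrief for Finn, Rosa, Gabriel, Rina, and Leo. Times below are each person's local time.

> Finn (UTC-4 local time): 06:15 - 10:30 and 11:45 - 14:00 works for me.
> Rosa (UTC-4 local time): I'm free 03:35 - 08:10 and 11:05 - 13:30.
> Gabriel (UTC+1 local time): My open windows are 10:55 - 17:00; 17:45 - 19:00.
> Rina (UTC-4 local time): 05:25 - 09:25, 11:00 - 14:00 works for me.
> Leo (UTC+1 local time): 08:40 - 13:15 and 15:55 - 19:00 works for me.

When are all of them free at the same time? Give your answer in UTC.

10:15-12:10, 15:45-16:00, 16:45-17:30

Finn in UTC: 10:15-14:30, 15:45-18:00 (add 4h to convert from UTC-4).
Rosa in UTC: 07:35-12:10, 15:05-17:30 (add 4h to convert from UTC-4).
Gabriel in UTC: 09:55-16:00, 16:45-18:00 (subtract 1h to convert from UTC+1).
Rina in UTC: 09:25-13:25, 15:00-18:00 (add 4h to convert from UTC-4).
Leo in UTC: 07:40-12:15, 14:55-18:00 (subtract 1h to convert from UTC+1).
Finn ∩ Rosa: 10:15-12:10, 15:45-17:30.
Finn ∩ Rosa ∩ Gabriel: 10:15-12:10, 15:45-16:00, 16:45-17:30.
Finn ∩ Rosa ∩ Gabriel ∩ Rina: 10:15-12:10, 15:45-16:00, 16:45-17:30.
Finn ∩ Rosa ∩ Gabriel ∩ Rina ∩ Leo: 10:15-12:10, 15:45-16:00, 16:45-17:30.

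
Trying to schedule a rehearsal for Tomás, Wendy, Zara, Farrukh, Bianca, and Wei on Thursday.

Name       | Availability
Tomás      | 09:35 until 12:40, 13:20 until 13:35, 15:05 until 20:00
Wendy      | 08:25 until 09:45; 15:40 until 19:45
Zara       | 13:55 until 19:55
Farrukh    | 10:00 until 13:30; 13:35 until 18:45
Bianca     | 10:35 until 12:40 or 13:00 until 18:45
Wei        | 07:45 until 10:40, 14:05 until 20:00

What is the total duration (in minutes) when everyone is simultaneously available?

185

Tomás ∩ Wendy: 09:35-09:45, 15:40-19:45.
Tomás ∩ Wendy ∩ Zara: 15:40-19:45.
Tomás ∩ Wendy ∩ Zara ∩ Farrukh: 15:40-18:45.
Tomás ∩ Wendy ∩ Zara ∩ Farrukh ∩ Bianca: 15:40-18:45.
Tomás ∩ Wendy ∩ Zara ∩ Farrukh ∩ Bianca ∩ Wei: 15:40-18:45.
So the common availability across everyone is 15:40-18:45.
That's a single block of 185 minutes.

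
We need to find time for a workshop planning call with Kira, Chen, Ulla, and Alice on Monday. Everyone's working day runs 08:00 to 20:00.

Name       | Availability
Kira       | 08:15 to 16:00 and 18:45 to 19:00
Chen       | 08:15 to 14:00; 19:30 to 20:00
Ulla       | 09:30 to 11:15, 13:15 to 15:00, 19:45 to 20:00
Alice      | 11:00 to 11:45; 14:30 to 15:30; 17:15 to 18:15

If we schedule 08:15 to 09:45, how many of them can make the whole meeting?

2

Kira and Chen can make the full 08:15-09:45 slot — that's 2.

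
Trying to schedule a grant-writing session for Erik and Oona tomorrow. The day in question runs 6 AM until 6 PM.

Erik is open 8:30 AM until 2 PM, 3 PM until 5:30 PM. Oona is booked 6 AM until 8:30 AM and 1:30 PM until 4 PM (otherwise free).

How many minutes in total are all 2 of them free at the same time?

Erik free: 08:30-14:00, 15:00-17:30.
Oona free: 08:30-13:30, 16:00-18:00 (invert busy blocks within the working day).
Erik ∩ Oona: 08:30-13:30, 16:00-17:30.
Summing the common windows: 300 + 90 = 390 minutes.

390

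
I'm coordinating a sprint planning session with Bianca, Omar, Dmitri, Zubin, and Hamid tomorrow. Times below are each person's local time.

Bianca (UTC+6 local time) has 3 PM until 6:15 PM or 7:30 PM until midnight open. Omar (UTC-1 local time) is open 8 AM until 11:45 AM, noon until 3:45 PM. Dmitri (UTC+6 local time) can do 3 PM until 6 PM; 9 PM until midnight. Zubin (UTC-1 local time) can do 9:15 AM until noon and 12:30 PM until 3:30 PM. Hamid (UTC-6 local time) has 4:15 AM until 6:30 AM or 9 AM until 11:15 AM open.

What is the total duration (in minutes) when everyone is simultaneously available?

195

Bianca in UTC: 09:00-12:15, 13:30-18:00 (subtract 6h to convert from UTC+6).
Omar in UTC: 09:00-12:45, 13:00-16:45 (add 1h to convert from UTC-1).
Dmitri in UTC: 09:00-12:00, 15:00-18:00 (subtract 6h to convert from UTC+6).
Zubin in UTC: 10:15-13:00, 13:30-16:30 (add 1h to convert from UTC-1).
Hamid in UTC: 10:15-12:30, 15:00-17:15 (add 6h to convert from UTC-6).
Bianca ∩ Omar: 09:00-12:15, 13:30-16:45.
Bianca ∩ Omar ∩ Dmitri: 09:00-12:00, 15:00-16:45.
Bianca ∩ Omar ∩ Dmitri ∩ Zubin: 10:15-12:00, 15:00-16:30.
Bianca ∩ Omar ∩ Dmitri ∩ Zubin ∩ Hamid: 10:15-12:00, 15:00-16:30.
Those are the intersection windows.
Summing the common windows: 105 + 90 = 195 minutes.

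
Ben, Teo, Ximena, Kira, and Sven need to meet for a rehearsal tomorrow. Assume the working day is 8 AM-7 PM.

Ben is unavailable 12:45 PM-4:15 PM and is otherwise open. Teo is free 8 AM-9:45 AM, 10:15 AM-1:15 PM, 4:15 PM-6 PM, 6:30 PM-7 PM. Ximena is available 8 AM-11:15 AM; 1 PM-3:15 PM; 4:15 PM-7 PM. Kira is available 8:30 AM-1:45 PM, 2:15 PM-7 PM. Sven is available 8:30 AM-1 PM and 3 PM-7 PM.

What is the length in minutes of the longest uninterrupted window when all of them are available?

105

Ben free: 08:00-12:45, 16:15-19:00 (invert busy blocks within the working day).
Teo free: 08:00-09:45, 10:15-13:15, 16:15-18:00, 18:30-19:00.
Ximena free: 08:00-11:15, 13:00-15:15, 16:15-19:00.
Kira free: 08:30-13:45, 14:15-19:00.
Sven free: 08:30-13:00, 15:00-19:00.
Ben ∩ Teo: 08:00-09:45, 10:15-12:45, 16:15-18:00, 18:30-19:00.
Ben ∩ Teo ∩ Ximena: 08:00-09:45, 10:15-11:15, 16:15-18:00, 18:30-19:00.
Ben ∩ Teo ∩ Ximena ∩ Kira: 08:30-09:45, 10:15-11:15, 16:15-18:00, 18:30-19:00.
Ben ∩ Teo ∩ Ximena ∩ Kira ∩ Sven: 08:30-09:45, 10:15-11:15, 16:15-18:00, 18:30-19:00.
So the common availability across everyone is 08:30-09:45, 10:15-11:15, 16:15-18:00, 18:30-19:00.
The longest is 16:15-18:00 at 105 minutes.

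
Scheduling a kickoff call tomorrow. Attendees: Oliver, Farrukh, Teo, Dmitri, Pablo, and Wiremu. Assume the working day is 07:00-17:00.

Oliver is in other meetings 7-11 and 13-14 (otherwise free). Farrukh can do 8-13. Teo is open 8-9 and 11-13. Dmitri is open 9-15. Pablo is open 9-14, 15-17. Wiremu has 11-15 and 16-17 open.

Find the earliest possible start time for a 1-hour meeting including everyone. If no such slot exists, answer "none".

Oliver free: 11:00-13:00, 14:00-17:00 (invert busy blocks within the working day).
Farrukh free: 08:00-13:00.
Teo free: 08:00-09:00, 11:00-13:00.
Dmitri free: 09:00-15:00.
Pablo free: 09:00-14:00, 15:00-17:00.
Wiremu free: 11:00-15:00, 16:00-17:00.
Oliver ∩ Farrukh: 11:00-13:00.
Oliver ∩ Farrukh ∩ Teo: 11:00-13:00.
Oliver ∩ Farrukh ∩ Teo ∩ Dmitri: 11:00-13:00.
Oliver ∩ Farrukh ∩ Teo ∩ Dmitri ∩ Pablo: 11:00-13:00.
Oliver ∩ Farrukh ∩ Teo ∩ Dmitri ∩ Pablo ∩ Wiremu: 11:00-13:00.
Those are the intersection windows.
The first common window of at least 60 minutes is 11:00-13:00, so the earliest start is 11:00.

11:00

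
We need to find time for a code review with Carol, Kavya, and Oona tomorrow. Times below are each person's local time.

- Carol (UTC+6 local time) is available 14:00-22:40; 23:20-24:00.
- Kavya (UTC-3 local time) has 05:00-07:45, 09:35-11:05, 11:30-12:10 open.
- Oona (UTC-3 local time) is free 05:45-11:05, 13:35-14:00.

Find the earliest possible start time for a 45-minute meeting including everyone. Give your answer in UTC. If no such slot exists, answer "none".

Carol in UTC: 08:00-16:40, 17:20-18:00 (subtract 6h to convert from UTC+6).
Kavya in UTC: 08:00-10:45, 12:35-14:05, 14:30-15:10 (add 3h to convert from UTC-3).
Oona in UTC: 08:45-14:05, 16:35-17:00 (add 3h to convert from UTC-3).
Carol ∩ Kavya: 08:00-10:45, 12:35-14:05, 14:30-15:10.
Carol ∩ Kavya ∩ Oona: 08:45-10:45, 12:35-14:05.
Those are the intersection windows.
The first common window of at least 45 minutes is 08:45-10:45, so the earliest start is 08:45.

08:45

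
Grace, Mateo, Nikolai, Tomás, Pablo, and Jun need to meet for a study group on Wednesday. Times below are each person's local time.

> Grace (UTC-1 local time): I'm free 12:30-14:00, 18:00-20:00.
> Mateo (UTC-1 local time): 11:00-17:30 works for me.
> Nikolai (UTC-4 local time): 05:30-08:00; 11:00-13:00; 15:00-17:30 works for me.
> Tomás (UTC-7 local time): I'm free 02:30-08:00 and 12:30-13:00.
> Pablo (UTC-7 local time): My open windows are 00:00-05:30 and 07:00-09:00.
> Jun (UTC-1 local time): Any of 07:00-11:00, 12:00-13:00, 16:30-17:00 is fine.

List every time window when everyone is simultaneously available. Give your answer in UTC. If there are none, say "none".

Grace in UTC: 13:30-15:00, 19:00-21:00 (add 1h to convert from UTC-1).
Mateo in UTC: 12:00-18:30 (add 1h to convert from UTC-1).
Nikolai in UTC: 09:30-12:00, 15:00-17:00, 19:00-21:30 (add 4h to convert from UTC-4).
Tomás in UTC: 09:30-15:00, 19:30-20:00 (add 7h to convert from UTC-7).
Pablo in UTC: 07:00-12:30, 14:00-16:00 (add 7h to convert from UTC-7).
Jun in UTC: 08:00-12:00, 13:00-14:00, 17:30-18:00 (add 1h to convert from UTC-1).
Grace ∩ Mateo: 13:30-15:00.
Grace ∩ Mateo ∩ Nikolai: ∅.
Grace ∩ Mateo ∩ Nikolai ∩ Tomás: ∅.
Grace ∩ Mateo ∩ Nikolai ∩ Tomás ∩ Pablo: ∅.
Grace ∩ Mateo ∩ Nikolai ∩ Tomás ∩ Pablo ∩ Jun: ∅.
There is no time when everyone is free.

none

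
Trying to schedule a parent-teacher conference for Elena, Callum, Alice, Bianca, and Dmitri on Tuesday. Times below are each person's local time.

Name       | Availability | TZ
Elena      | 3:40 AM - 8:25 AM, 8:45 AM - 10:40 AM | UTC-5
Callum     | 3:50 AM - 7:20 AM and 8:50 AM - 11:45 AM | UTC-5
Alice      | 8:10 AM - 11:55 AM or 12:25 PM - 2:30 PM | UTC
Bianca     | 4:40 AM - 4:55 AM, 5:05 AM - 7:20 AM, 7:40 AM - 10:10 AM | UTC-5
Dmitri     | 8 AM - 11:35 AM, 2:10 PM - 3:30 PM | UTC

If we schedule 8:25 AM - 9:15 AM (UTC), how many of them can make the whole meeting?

2

Elena in UTC: 08:40-13:25, 13:45-15:40 (add 5h to convert from UTC-5).
Callum in UTC: 08:50-12:20, 13:50-16:45 (add 5h to convert from UTC-5).
Alice in UTC: 08:10-11:55, 12:25-14:30.
Bianca in UTC: 09:40-09:55, 10:05-12:20, 12:40-15:10 (add 5h to convert from UTC-5).
Dmitri in UTC: 08:00-11:35, 14:10-15:30.
Alice and Dmitri can make the full 08:25-09:15 slot — that's 2.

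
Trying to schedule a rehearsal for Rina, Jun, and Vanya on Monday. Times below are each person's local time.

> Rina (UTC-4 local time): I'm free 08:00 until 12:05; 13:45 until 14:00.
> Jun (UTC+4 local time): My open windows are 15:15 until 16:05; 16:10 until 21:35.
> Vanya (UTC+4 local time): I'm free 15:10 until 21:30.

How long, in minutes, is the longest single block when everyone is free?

235

Rina in UTC: 12:00-16:05, 17:45-18:00 (add 4h to convert from UTC-4).
Jun in UTC: 11:15-12:05, 12:10-17:35 (subtract 4h to convert from UTC+4).
Vanya in UTC: 11:10-17:30 (subtract 4h to convert from UTC+4).
Rina ∩ Jun: 12:00-12:05, 12:10-16:05.
Rina ∩ Jun ∩ Vanya: 12:00-12:05, 12:10-16:05.
The longest is 12:10-16:05 at 235 minutes.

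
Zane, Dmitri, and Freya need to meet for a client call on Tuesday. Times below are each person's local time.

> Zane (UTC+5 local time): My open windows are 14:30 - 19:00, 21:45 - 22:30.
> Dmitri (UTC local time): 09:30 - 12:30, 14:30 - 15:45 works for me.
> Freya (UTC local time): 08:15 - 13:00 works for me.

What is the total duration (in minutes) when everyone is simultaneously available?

180

Zane in UTC: 09:30-14:00, 16:45-17:30 (subtract 5h to convert from UTC+5).
Dmitri in UTC: 09:30-12:30, 14:30-15:45.
Freya in UTC: 08:15-13:00.
Zane ∩ Dmitri: 09:30-12:30.
Zane ∩ Dmitri ∩ Freya: 09:30-12:30.
Those are the intersection windows.
That's a single block of 180 minutes.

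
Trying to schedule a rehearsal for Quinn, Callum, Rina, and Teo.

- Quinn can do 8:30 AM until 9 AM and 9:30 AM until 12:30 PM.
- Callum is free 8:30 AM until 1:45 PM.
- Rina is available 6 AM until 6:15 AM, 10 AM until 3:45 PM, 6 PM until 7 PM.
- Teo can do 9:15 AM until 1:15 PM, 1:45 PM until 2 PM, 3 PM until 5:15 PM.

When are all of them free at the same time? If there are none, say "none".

Quinn ∩ Callum: 08:30-09:00, 09:30-12:30.
Quinn ∩ Callum ∩ Rina: 10:00-12:30.
Quinn ∩ Callum ∩ Rina ∩ Teo: 10:00-12:30.
So the common availability across everyone is 10:00-12:30.

10:00-12:30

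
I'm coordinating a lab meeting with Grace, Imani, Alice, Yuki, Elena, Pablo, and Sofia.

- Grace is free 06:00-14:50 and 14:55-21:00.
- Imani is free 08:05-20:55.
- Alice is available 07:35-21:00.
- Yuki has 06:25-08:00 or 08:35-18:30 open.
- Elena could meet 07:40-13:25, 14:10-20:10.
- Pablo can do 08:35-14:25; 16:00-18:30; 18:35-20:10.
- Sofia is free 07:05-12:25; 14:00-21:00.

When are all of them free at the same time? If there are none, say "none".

08:35-12:25, 14:10-14:25, 16:00-18:30

Grace ∩ Imani: 08:05-14:50, 14:55-20:55.
Grace ∩ Imani ∩ Alice: 08:05-14:50, 14:55-20:55.
Grace ∩ Imani ∩ Alice ∩ Yuki: 08:35-14:50, 14:55-18:30.
Grace ∩ Imani ∩ Alice ∩ Yuki ∩ Elena: 08:35-13:25, 14:10-14:50, 14:55-18:30.
Grace ∩ Imani ∩ Alice ∩ Yuki ∩ Elena ∩ Pablo: 08:35-13:25, 14:10-14:25, 16:00-18:30.
Grace ∩ Imani ∩ Alice ∩ Yuki ∩ Elena ∩ Pablo ∩ Sofia: 08:35-12:25, 14:10-14:25, 16:00-18:30.
Those are the intersection windows.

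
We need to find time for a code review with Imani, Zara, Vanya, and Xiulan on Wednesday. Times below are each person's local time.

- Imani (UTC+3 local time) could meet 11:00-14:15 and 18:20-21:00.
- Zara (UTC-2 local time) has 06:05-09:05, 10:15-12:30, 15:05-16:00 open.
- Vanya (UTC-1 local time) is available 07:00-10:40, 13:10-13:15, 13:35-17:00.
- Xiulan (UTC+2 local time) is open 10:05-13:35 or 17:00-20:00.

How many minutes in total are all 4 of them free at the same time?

Imani in UTC: 08:00-11:15, 15:20-18:00 (subtract 3h to convert from UTC+3).
Zara in UTC: 08:05-11:05, 12:15-14:30, 17:05-18:00 (add 2h to convert from UTC-2).
Vanya in UTC: 08:00-11:40, 14:10-14:15, 14:35-18:00 (add 1h to convert from UTC-1).
Xiulan in UTC: 08:05-11:35, 15:00-18:00 (subtract 2h to convert from UTC+2).
Imani ∩ Zara: 08:05-11:05, 17:05-18:00.
Imani ∩ Zara ∩ Vanya: 08:05-11:05, 17:05-18:00.
Imani ∩ Zara ∩ Vanya ∩ Xiulan: 08:05-11:05, 17:05-18:00.
Summing the common windows: 180 + 55 = 235 minutes.

235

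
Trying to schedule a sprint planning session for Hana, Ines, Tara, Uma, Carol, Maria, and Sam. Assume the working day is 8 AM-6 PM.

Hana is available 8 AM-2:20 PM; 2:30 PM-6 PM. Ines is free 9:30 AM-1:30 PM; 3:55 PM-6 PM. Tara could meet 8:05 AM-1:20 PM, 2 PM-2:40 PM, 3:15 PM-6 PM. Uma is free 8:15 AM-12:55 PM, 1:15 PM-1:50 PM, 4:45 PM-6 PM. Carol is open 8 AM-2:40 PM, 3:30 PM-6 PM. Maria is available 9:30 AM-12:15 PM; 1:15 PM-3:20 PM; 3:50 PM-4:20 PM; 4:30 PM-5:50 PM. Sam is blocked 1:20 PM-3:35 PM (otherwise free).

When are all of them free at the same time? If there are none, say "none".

09:30-12:15, 13:15-13:20, 16:45-17:50

Hana free: 08:00-14:20, 14:30-18:00.
Ines free: 09:30-13:30, 15:55-18:00.
Tara free: 08:05-13:20, 14:00-14:40, 15:15-18:00.
Uma free: 08:15-12:55, 13:15-13:50, 16:45-18:00.
Carol free: 08:00-14:40, 15:30-18:00.
Maria free: 09:30-12:15, 13:15-15:20, 15:50-16:20, 16:30-17:50.
Sam free: 08:00-13:20, 15:35-18:00 (invert busy blocks within the working day).
Hana ∩ Ines: 09:30-13:30, 15:55-18:00.
Hana ∩ Ines ∩ Tara: 09:30-13:20, 15:55-18:00.
Hana ∩ Ines ∩ Tara ∩ Uma: 09:30-12:55, 13:15-13:20, 16:45-18:00.
Hana ∩ Ines ∩ Tara ∩ Uma ∩ Carol: 09:30-12:55, 13:15-13:20, 16:45-18:00.
Hana ∩ Ines ∩ Tara ∩ Uma ∩ Carol ∩ Maria: 09:30-12:15, 13:15-13:20, 16:45-17:50.
Hana ∩ Ines ∩ Tara ∩ Uma ∩ Carol ∩ Maria ∩ Sam: 09:30-12:15, 13:15-13:20, 16:45-17:50.
So the common availability across everyone is 09:30-12:15, 13:15-13:20, 16:45-17:50.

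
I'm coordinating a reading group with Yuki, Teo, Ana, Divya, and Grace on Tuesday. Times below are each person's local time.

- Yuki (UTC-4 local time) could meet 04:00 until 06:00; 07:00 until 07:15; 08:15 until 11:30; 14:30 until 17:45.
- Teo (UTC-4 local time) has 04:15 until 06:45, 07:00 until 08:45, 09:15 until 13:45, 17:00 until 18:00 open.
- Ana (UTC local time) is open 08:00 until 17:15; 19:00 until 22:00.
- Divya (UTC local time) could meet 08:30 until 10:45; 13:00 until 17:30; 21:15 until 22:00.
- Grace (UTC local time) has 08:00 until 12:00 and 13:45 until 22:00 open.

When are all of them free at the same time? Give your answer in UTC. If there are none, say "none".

Yuki in UTC: 08:00-10:00, 11:00-11:15, 12:15-15:30, 18:30-21:45 (add 4h to convert from UTC-4).
Teo in UTC: 08:15-10:45, 11:00-12:45, 13:15-17:45, 21:00-22:00 (add 4h to convert from UTC-4).
Ana in UTC: 08:00-17:15, 19:00-22:00.
Divya in UTC: 08:30-10:45, 13:00-17:30, 21:15-22:00.
Grace in UTC: 08:00-12:00, 13:45-22:00.
Yuki ∩ Teo: 08:15-10:00, 11:00-11:15, 12:15-12:45, 13:15-15:30, 21:00-21:45.
Yuki ∩ Teo ∩ Ana: 08:15-10:00, 11:00-11:15, 12:15-12:45, 13:15-15:30, 21:00-21:45.
Yuki ∩ Teo ∩ Ana ∩ Divya: 08:30-10:00, 13:15-15:30, 21:15-21:45.
Yuki ∩ Teo ∩ Ana ∩ Divya ∩ Grace: 08:30-10:00, 13:45-15:30, 21:15-21:45.
So the common availability across everyone is 08:30-10:00, 13:45-15:30, 21:15-21:45.

08:30-10:00, 13:45-15:30, 21:15-21:45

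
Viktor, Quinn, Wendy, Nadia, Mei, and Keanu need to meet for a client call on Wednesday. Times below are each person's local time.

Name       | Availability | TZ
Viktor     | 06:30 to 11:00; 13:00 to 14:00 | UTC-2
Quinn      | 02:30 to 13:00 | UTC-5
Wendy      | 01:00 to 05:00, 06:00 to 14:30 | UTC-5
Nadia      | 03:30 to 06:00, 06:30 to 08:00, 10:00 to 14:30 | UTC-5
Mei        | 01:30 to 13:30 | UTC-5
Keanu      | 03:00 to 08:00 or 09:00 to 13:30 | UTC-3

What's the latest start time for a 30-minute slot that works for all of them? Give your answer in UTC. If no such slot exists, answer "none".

15:30

Viktor in UTC: 08:30-13:00, 15:00-16:00 (add 2h to convert from UTC-2).
Quinn in UTC: 07:30-18:00 (add 5h to convert from UTC-5).
Wendy in UTC: 06:00-10:00, 11:00-19:30 (add 5h to convert from UTC-5).
Nadia in UTC: 08:30-11:00, 11:30-13:00, 15:00-19:30 (add 5h to convert from UTC-5).
Mei in UTC: 06:30-18:30 (add 5h to convert from UTC-5).
Keanu in UTC: 06:00-11:00, 12:00-16:30 (add 3h to convert from UTC-3).
Viktor ∩ Quinn: 08:30-13:00, 15:00-16:00.
Viktor ∩ Quinn ∩ Wendy: 08:30-10:00, 11:00-13:00, 15:00-16:00.
Viktor ∩ Quinn ∩ Wendy ∩ Nadia: 08:30-10:00, 11:30-13:00, 15:00-16:00.
Viktor ∩ Quinn ∩ Wendy ∩ Nadia ∩ Mei: 08:30-10:00, 11:30-13:00, 15:00-16:00.
Viktor ∩ Quinn ∩ Wendy ∩ Nadia ∩ Mei ∩ Keanu: 08:30-10:00, 12:00-13:00, 15:00-16:00.
The last common window of at least 30 minutes is 15:00-16:00; a 30-minute meeting can start as late as 15:30 and still end by 16:00.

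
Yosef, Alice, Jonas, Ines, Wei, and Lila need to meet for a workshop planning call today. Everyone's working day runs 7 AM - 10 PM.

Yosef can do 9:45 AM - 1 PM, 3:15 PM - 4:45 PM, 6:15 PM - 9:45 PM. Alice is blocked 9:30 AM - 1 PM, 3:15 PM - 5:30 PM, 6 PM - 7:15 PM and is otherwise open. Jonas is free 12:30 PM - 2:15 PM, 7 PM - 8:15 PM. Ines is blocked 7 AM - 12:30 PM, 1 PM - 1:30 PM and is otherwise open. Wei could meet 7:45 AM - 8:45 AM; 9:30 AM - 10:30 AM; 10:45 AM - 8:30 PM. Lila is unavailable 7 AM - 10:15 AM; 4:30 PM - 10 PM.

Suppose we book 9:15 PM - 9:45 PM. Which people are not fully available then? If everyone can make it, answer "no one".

Yosef free: 09:45-13:00, 15:15-16:45, 18:15-21:45.
Alice free: 07:00-09:30, 13:00-15:15, 17:30-18:00, 19:15-22:00 (invert busy blocks within the working day).
Jonas free: 12:30-14:15, 19:00-20:15.
Ines free: 12:30-13:00, 13:30-22:00 (invert busy blocks within the working day).
Wei free: 07:45-08:45, 09:30-10:30, 10:45-20:30.
Lila free: 10:15-16:30 (invert busy blocks within the working day).
Yosef: free for 21:15-21:45. Alice: free for 21:15-21:45. Jonas: not fully free for 21:15-21:45. Ines: free for 21:15-21:45. Wei: not fully free for 21:15-21:45. Lila: not fully free for 21:15-21:45.

Jonas, Lila, Wei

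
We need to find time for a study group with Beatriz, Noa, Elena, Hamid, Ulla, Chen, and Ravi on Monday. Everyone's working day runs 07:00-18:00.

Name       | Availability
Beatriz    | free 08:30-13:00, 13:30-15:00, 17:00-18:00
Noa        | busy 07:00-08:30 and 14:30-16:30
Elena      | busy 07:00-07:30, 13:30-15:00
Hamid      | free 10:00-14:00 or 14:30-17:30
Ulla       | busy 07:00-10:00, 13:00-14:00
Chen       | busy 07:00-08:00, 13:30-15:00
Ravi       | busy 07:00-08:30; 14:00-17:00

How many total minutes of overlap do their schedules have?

Beatriz free: 08:30-13:00, 13:30-15:00, 17:00-18:00.
Noa free: 08:30-14:30, 16:30-18:00 (invert busy blocks within the working day).
Elena free: 07:30-13:30, 15:00-18:00 (invert busy blocks within the working day).
Hamid free: 10:00-14:00, 14:30-17:30.
Ulla free: 10:00-13:00, 14:00-18:00 (invert busy blocks within the working day).
Chen free: 08:00-13:30, 15:00-18:00 (invert busy blocks within the working day).
Ravi free: 08:30-14:00, 17:00-18:00 (invert busy blocks within the working day).
Beatriz ∩ Noa: 08:30-13:00, 13:30-14:30, 17:00-18:00.
Beatriz ∩ Noa ∩ Elena: 08:30-13:00, 17:00-18:00.
Beatriz ∩ Noa ∩ Elena ∩ Hamid: 10:00-13:00, 17:00-17:30.
Beatriz ∩ Noa ∩ Elena ∩ Hamid ∩ Ulla: 10:00-13:00, 17:00-17:30.
Beatriz ∩ Noa ∩ Elena ∩ Hamid ∩ Ulla ∩ Chen: 10:00-13:00, 17:00-17:30.
Beatriz ∩ Noa ∩ Elena ∩ Hamid ∩ Ulla ∩ Chen ∩ Ravi: 10:00-13:00, 17:00-17:30.
So the common availability across everyone is 10:00-13:00, 17:00-17:30.
Summing the common windows: 180 + 30 = 210 minutes.

210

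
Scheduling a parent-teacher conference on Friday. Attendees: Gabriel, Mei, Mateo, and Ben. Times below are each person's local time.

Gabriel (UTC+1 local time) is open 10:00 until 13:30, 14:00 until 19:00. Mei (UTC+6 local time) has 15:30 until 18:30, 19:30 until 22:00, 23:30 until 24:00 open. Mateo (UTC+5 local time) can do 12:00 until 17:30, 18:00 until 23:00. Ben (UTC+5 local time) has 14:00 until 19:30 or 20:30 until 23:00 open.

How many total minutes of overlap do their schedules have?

Gabriel in UTC: 09:00-12:30, 13:00-18:00 (subtract 1h to convert from UTC+1).
Mei in UTC: 09:30-12:30, 13:30-16:00, 17:30-18:00 (subtract 6h to convert from UTC+6).
Mateo in UTC: 07:00-12:30, 13:00-18:00 (subtract 5h to convert from UTC+5).
Ben in UTC: 09:00-14:30, 15:30-18:00 (subtract 5h to convert from UTC+5).
Gabriel ∩ Mei: 09:30-12:30, 13:30-16:00, 17:30-18:00.
Gabriel ∩ Mei ∩ Mateo: 09:30-12:30, 13:30-16:00, 17:30-18:00.
Gabriel ∩ Mei ∩ Mateo ∩ Ben: 09:30-12:30, 13:30-14:30, 15:30-16:00, 17:30-18:00.
So the common availability across everyone is 09:30-12:30, 13:30-14:30, 15:30-16:00, 17:30-18:00.
Summing the common windows: 180 + 60 + 30 + 30 = 300 minutes.

300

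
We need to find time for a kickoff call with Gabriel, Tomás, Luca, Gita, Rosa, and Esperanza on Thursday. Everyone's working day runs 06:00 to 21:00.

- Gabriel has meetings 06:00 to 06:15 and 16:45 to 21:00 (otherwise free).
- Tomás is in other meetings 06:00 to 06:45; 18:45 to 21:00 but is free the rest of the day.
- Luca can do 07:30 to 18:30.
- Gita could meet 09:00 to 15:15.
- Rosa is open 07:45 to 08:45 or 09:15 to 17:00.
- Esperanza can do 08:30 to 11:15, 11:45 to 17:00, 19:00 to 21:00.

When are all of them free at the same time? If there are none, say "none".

09:15-11:15, 11:45-15:15

Gabriel free: 06:15-16:45 (invert busy blocks within the working day).
Tomás free: 06:45-18:45 (invert busy blocks within the working day).
Luca free: 07:30-18:30.
Gita free: 09:00-15:15.
Rosa free: 07:45-08:45, 09:15-17:00.
Esperanza free: 08:30-11:15, 11:45-17:00, 19:00-21:00.
Gabriel ∩ Tomás: 06:45-16:45.
Gabriel ∩ Tomás ∩ Luca: 07:30-16:45.
Gabriel ∩ Tomás ∩ Luca ∩ Gita: 09:00-15:15.
Gabriel ∩ Tomás ∩ Luca ∩ Gita ∩ Rosa: 09:15-15:15.
Gabriel ∩ Tomás ∩ Luca ∩ Gita ∩ Rosa ∩ Esperanza: 09:15-11:15, 11:45-15:15.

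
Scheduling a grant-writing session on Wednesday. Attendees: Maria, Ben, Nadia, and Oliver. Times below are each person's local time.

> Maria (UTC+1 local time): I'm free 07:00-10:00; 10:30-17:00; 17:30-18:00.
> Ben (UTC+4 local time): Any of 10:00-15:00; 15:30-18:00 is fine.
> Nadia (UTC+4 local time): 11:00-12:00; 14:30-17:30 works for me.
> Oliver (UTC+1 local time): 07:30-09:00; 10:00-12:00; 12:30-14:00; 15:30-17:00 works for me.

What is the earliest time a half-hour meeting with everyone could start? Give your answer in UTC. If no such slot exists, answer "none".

07:00

Maria in UTC: 06:00-09:00, 09:30-16:00, 16:30-17:00 (subtract 1h to convert from UTC+1).
Ben in UTC: 06:00-11:00, 11:30-14:00 (subtract 4h to convert from UTC+4).
Nadia in UTC: 07:00-08:00, 10:30-13:30 (subtract 4h to convert from UTC+4).
Oliver in UTC: 06:30-08:00, 09:00-11:00, 11:30-13:00, 14:30-16:00 (subtract 1h to convert from UTC+1).
Maria ∩ Ben: 06:00-09:00, 09:30-11:00, 11:30-14:00.
Maria ∩ Ben ∩ Nadia: 07:00-08:00, 10:30-11:00, 11:30-13:30.
Maria ∩ Ben ∩ Nadia ∩ Oliver: 07:00-08:00, 10:30-11:00, 11:30-13:00.
Those are the intersection windows.
The first common window of at least 30 minutes is 07:00-08:00, so the earliest start is 07:00.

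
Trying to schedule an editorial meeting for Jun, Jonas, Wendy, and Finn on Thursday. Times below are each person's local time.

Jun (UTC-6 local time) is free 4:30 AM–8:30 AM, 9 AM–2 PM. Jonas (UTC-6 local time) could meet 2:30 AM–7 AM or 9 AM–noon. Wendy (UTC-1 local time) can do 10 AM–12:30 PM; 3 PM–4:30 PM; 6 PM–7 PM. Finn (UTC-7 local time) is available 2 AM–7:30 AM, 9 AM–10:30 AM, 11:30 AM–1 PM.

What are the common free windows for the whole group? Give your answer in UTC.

11:00-13:00, 16:00-17:30

Jun in UTC: 10:30-14:30, 15:00-20:00 (add 6h to convert from UTC-6).
Jonas in UTC: 08:30-13:00, 15:00-18:00 (add 6h to convert from UTC-6).
Wendy in UTC: 11:00-13:30, 16:00-17:30, 19:00-20:00 (add 1h to convert from UTC-1).
Finn in UTC: 09:00-14:30, 16:00-17:30, 18:30-20:00 (add 7h to convert from UTC-7).
Jun ∩ Jonas: 10:30-13:00, 15:00-18:00.
Jun ∩ Jonas ∩ Wendy: 11:00-13:00, 16:00-17:30.
Jun ∩ Jonas ∩ Wendy ∩ Finn: 11:00-13:00, 16:00-17:30.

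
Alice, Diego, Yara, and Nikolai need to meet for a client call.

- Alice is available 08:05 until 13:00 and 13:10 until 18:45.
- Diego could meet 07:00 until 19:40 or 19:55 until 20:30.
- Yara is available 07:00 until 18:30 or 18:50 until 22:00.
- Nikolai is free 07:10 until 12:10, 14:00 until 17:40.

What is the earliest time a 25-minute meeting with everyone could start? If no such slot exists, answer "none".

08:05

Alice ∩ Diego: 08:05-13:00, 13:10-18:45.
Alice ∩ Diego ∩ Yara: 08:05-13:00, 13:10-18:30.
Alice ∩ Diego ∩ Yara ∩ Nikolai: 08:05-12:10, 14:00-17:40.
The first common window of at least 25 minutes is 08:05-12:10, so the earliest start is 08:05.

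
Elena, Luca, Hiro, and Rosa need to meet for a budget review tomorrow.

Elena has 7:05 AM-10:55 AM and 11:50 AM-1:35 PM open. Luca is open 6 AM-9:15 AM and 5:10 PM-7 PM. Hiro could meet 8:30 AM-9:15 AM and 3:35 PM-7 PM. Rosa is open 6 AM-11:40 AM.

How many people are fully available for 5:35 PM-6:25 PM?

2

Luca and Hiro can make the full 17:35-18:25 slot — that's 2.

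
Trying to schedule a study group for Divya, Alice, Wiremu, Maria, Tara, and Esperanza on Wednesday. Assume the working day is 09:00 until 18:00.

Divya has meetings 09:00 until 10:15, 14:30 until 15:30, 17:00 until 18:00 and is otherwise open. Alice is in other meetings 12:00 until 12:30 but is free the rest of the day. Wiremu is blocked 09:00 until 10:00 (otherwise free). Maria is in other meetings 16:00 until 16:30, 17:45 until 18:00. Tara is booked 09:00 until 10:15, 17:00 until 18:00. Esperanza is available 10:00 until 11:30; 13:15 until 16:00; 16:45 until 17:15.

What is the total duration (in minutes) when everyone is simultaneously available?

Divya free: 10:15-14:30, 15:30-17:00 (invert busy blocks within the working day).
Alice free: 09:00-12:00, 12:30-18:00 (invert busy blocks within the working day).
Wiremu free: 10:00-18:00 (invert busy blocks within the working day).
Maria free: 09:00-16:00, 16:30-17:45 (invert busy blocks within the working day).
Tara free: 10:15-17:00 (invert busy blocks within the working day).
Esperanza free: 10:00-11:30, 13:15-16:00, 16:45-17:15.
Divya ∩ Alice: 10:15-12:00, 12:30-14:30, 15:30-17:00.
Divya ∩ Alice ∩ Wiremu: 10:15-12:00, 12:30-14:30, 15:30-17:00.
Divya ∩ Alice ∩ Wiremu ∩ Maria: 10:15-12:00, 12:30-14:30, 15:30-16:00, 16:30-17:00.
Divya ∩ Alice ∩ Wiremu ∩ Maria ∩ Tara: 10:15-12:00, 12:30-14:30, 15:30-16:00, 16:30-17:00.
Divya ∩ Alice ∩ Wiremu ∩ Maria ∩ Tara ∩ Esperanza: 10:15-11:30, 13:15-14:30, 15:30-16:00, 16:45-17:00.
Summing the common windows: 75 + 75 + 30 + 15 = 195 minutes.

195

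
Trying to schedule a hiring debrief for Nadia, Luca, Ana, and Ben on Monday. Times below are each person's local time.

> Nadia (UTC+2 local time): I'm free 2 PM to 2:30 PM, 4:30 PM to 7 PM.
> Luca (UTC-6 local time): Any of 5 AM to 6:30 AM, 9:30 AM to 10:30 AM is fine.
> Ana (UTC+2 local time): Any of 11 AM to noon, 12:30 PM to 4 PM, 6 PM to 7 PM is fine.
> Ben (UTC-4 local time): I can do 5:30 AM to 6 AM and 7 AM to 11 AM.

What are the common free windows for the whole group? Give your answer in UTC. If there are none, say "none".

Nadia in UTC: 12:00-12:30, 14:30-17:00 (subtract 2h to convert from UTC+2).
Luca in UTC: 11:00-12:30, 15:30-16:30 (add 6h to convert from UTC-6).
Ana in UTC: 09:00-10:00, 10:30-14:00, 16:00-17:00 (subtract 2h to convert from UTC+2).
Ben in UTC: 09:30-10:00, 11:00-15:00 (add 4h to convert from UTC-4).
Nadia ∩ Luca: 12:00-12:30, 15:30-16:30.
Nadia ∩ Luca ∩ Ana: 12:00-12:30, 16:00-16:30.
Nadia ∩ Luca ∩ Ana ∩ Ben: 12:00-12:30.

12:00-12:30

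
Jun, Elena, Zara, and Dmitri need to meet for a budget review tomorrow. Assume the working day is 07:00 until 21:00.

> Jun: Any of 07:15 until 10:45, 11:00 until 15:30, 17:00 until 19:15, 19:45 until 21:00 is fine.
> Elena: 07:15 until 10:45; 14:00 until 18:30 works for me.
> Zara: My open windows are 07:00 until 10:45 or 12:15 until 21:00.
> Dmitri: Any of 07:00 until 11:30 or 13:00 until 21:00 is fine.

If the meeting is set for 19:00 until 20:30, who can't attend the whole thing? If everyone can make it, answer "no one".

Jun: not fully free for 19:00-20:30. Elena: not fully free for 19:00-20:30. Zara: free for 19:00-20:30. Dmitri: free for 19:00-20:30.

Elena, Jun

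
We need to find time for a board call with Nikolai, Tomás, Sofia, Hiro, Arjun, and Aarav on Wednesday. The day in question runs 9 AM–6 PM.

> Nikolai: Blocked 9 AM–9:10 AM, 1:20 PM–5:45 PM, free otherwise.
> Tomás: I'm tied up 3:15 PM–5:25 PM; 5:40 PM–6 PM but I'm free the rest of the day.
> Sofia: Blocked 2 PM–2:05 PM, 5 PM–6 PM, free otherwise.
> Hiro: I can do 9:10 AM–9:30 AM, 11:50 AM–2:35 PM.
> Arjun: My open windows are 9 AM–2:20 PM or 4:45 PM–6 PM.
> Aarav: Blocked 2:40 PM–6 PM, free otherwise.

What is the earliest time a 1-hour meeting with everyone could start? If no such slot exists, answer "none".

11:50

Nikolai free: 09:10-13:20, 17:45-18:00 (invert busy blocks within the working day).
Tomás free: 09:00-15:15, 17:25-17:40 (invert busy blocks within the working day).
Sofia free: 09:00-14:00, 14:05-17:00 (invert busy blocks within the working day).
Hiro free: 09:10-09:30, 11:50-14:35.
Arjun free: 09:00-14:20, 16:45-18:00.
Aarav free: 09:00-14:40 (invert busy blocks within the working day).
Nikolai ∩ Tomás: 09:10-13:20.
Nikolai ∩ Tomás ∩ Sofia: 09:10-13:20.
Nikolai ∩ Tomás ∩ Sofia ∩ Hiro: 09:10-09:30, 11:50-13:20.
Nikolai ∩ Tomás ∩ Sofia ∩ Hiro ∩ Arjun: 09:10-09:30, 11:50-13:20.
Nikolai ∩ Tomás ∩ Sofia ∩ Hiro ∩ Arjun ∩ Aarav: 09:10-09:30, 11:50-13:20.
The first common window of at least 60 minutes is 11:50-13:20, so the earliest start is 11:50.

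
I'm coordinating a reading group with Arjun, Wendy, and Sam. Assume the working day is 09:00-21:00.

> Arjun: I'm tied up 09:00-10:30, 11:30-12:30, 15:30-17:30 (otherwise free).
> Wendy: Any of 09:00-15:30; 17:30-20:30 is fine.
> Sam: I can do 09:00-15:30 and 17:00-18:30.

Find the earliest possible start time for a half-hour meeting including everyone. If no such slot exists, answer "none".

10:30

Arjun free: 10:30-11:30, 12:30-15:30, 17:30-21:00 (invert busy blocks within the working day).
Wendy free: 09:00-15:30, 17:30-20:30.
Sam free: 09:00-15:30, 17:00-18:30.
Arjun ∩ Wendy: 10:30-11:30, 12:30-15:30, 17:30-20:30.
Arjun ∩ Wendy ∩ Sam: 10:30-11:30, 12:30-15:30, 17:30-18:30.
The first common window of at least 30 minutes is 10:30-11:30, so the earliest start is 10:30.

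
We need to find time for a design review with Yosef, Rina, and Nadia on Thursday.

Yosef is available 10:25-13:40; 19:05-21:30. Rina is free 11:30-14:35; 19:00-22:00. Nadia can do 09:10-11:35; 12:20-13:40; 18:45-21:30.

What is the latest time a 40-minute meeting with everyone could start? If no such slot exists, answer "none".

20:50

Yosef ∩ Rina: 11:30-13:40, 19:05-21:30.
Yosef ∩ Rina ∩ Nadia: 11:30-11:35, 12:20-13:40, 19:05-21:30.
The last common window of at least 40 minutes is 19:05-21:30; a 40-minute meeting can start as late as 20:50 and still end by 21:30.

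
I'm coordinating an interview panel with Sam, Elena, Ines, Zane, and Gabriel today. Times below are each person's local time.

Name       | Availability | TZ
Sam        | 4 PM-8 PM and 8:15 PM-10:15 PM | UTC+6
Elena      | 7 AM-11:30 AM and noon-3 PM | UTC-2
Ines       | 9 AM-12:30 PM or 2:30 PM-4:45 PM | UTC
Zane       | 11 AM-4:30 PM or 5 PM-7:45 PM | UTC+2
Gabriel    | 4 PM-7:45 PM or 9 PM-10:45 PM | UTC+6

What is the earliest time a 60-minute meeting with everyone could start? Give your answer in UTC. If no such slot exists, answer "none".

10:00

Sam in UTC: 10:00-14:00, 14:15-16:15 (subtract 6h to convert from UTC+6).
Elena in UTC: 09:00-13:30, 14:00-17:00 (add 2h to convert from UTC-2).
Ines in UTC: 09:00-12:30, 14:30-16:45.
Zane in UTC: 09:00-14:30, 15:00-17:45 (subtract 2h to convert from UTC+2).
Gabriel in UTC: 10:00-13:45, 15:00-16:45 (subtract 6h to convert from UTC+6).
Sam ∩ Elena: 10:00-13:30, 14:15-16:15.
Sam ∩ Elena ∩ Ines: 10:00-12:30, 14:30-16:15.
Sam ∩ Elena ∩ Ines ∩ Zane: 10:00-12:30, 15:00-16:15.
Sam ∩ Elena ∩ Ines ∩ Zane ∩ Gabriel: 10:00-12:30, 15:00-16:15.
The first common window of at least 60 minutes is 10:00-12:30, so the earliest start is 10:00.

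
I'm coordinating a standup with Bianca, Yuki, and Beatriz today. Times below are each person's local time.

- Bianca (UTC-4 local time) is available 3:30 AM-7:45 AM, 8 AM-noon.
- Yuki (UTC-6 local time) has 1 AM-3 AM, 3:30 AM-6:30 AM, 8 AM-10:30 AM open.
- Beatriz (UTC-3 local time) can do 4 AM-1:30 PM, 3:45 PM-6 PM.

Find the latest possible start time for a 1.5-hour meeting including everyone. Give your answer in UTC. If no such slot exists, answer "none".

14:30

Bianca in UTC: 07:30-11:45, 12:00-16:00 (add 4h to convert from UTC-4).
Yuki in UTC: 07:00-09:00, 09:30-12:30, 14:00-16:30 (add 6h to convert from UTC-6).
Beatriz in UTC: 07:00-16:30, 18:45-21:00 (add 3h to convert from UTC-3).
Bianca ∩ Yuki: 07:30-09:00, 09:30-11:45, 12:00-12:30, 14:00-16:00.
Bianca ∩ Yuki ∩ Beatriz: 07:30-09:00, 09:30-11:45, 12:00-12:30, 14:00-16:00.
The last common window of at least 90 minutes is 14:00-16:00; a 90-minute meeting can start as late as 14:30 and still end by 16:00.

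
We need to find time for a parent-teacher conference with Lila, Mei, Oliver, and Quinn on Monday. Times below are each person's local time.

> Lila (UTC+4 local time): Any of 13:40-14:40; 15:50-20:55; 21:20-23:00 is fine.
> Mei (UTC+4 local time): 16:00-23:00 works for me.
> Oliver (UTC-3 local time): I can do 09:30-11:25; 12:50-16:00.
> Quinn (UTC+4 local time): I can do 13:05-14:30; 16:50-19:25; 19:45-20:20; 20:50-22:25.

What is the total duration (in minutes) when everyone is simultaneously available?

195

Lila in UTC: 09:40-10:40, 11:50-16:55, 17:20-19:00 (subtract 4h to convert from UTC+4).
Mei in UTC: 12:00-19:00 (subtract 4h to convert from UTC+4).
Oliver in UTC: 12:30-14:25, 15:50-19:00 (add 3h to convert from UTC-3).
Quinn in UTC: 09:05-10:30, 12:50-15:25, 15:45-16:20, 16:50-18:25 (subtract 4h to convert from UTC+4).
Lila ∩ Mei: 12:00-16:55, 17:20-19:00.
Lila ∩ Mei ∩ Oliver: 12:30-14:25, 15:50-16:55, 17:20-19:00.
Lila ∩ Mei ∩ Oliver ∩ Quinn: 12:50-14:25, 15:50-16:20, 16:50-16:55, 17:20-18:25.
Those are the intersection windows.
Summing the common windows: 95 + 30 + 5 + 65 = 195 minutes.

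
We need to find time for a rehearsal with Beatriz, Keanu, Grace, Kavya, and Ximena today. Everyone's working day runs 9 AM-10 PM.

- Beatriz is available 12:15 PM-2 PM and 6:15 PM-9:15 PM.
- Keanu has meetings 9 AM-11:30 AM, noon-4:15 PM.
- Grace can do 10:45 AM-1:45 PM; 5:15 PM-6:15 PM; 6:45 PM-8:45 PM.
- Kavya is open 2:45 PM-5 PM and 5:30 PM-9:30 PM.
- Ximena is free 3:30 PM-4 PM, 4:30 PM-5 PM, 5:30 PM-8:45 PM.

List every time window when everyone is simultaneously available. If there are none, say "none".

18:45-20:45

Beatriz free: 12:15-14:00, 18:15-21:15.
Keanu free: 11:30-12:00, 16:15-22:00 (invert busy blocks within the working day).
Grace free: 10:45-13:45, 17:15-18:15, 18:45-20:45.
Kavya free: 14:45-17:00, 17:30-21:30.
Ximena free: 15:30-16:00, 16:30-17:00, 17:30-20:45.
Beatriz ∩ Keanu: 18:15-21:15.
Beatriz ∩ Keanu ∩ Grace: 18:45-20:45.
Beatriz ∩ Keanu ∩ Grace ∩ Kavya: 18:45-20:45.
Beatriz ∩ Keanu ∩ Grace ∩ Kavya ∩ Ximena: 18:45-20:45.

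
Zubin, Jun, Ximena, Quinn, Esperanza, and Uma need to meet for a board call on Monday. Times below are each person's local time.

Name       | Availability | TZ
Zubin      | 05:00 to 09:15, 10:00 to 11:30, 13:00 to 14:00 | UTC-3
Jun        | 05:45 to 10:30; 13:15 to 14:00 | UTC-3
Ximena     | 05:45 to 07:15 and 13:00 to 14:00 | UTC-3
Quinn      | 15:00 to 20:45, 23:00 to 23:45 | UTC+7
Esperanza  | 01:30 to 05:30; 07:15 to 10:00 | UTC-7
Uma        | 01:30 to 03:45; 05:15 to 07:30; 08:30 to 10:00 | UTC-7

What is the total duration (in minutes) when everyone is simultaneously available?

120

Zubin in UTC: 08:00-12:15, 13:00-14:30, 16:00-17:00 (add 3h to convert from UTC-3).
Jun in UTC: 08:45-13:30, 16:15-17:00 (add 3h to convert from UTC-3).
Ximena in UTC: 08:45-10:15, 16:00-17:00 (add 3h to convert from UTC-3).
Quinn in UTC: 08:00-13:45, 16:00-16:45 (subtract 7h to convert from UTC+7).
Esperanza in UTC: 08:30-12:30, 14:15-17:00 (add 7h to convert from UTC-7).
Uma in UTC: 08:30-10:45, 12:15-14:30, 15:30-17:00 (add 7h to convert from UTC-7).
Zubin ∩ Jun: 08:45-12:15, 13:00-13:30, 16:15-17:00.
Zubin ∩ Jun ∩ Ximena: 08:45-10:15, 16:15-17:00.
Zubin ∩ Jun ∩ Ximena ∩ Quinn: 08:45-10:15, 16:15-16:45.
Zubin ∩ Jun ∩ Ximena ∩ Quinn ∩ Esperanza: 08:45-10:15, 16:15-16:45.
Zubin ∩ Jun ∩ Ximena ∩ Quinn ∩ Esperanza ∩ Uma: 08:45-10:15, 16:15-16:45.
Those are the intersection windows.
Summing the common windows: 90 + 30 = 120 minutes.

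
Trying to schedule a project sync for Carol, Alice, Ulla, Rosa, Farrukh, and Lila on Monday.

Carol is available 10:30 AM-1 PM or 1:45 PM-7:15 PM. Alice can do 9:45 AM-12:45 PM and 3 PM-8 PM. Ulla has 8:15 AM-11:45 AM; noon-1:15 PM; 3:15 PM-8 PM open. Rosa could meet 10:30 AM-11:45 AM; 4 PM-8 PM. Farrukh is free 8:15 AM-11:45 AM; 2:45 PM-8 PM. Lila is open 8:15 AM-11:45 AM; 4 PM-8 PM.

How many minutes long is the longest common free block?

Carol ∩ Alice: 10:30-12:45, 15:00-19:15.
Carol ∩ Alice ∩ Ulla: 10:30-11:45, 12:00-12:45, 15:15-19:15.
Carol ∩ Alice ∩ Ulla ∩ Rosa: 10:30-11:45, 16:00-19:15.
Carol ∩ Alice ∩ Ulla ∩ Rosa ∩ Farrukh: 10:30-11:45, 16:00-19:15.
Carol ∩ Alice ∩ Ulla ∩ Rosa ∩ Farrukh ∩ Lila: 10:30-11:45, 16:00-19:15.
The longest is 16:00-19:15 at 195 minutes.

195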